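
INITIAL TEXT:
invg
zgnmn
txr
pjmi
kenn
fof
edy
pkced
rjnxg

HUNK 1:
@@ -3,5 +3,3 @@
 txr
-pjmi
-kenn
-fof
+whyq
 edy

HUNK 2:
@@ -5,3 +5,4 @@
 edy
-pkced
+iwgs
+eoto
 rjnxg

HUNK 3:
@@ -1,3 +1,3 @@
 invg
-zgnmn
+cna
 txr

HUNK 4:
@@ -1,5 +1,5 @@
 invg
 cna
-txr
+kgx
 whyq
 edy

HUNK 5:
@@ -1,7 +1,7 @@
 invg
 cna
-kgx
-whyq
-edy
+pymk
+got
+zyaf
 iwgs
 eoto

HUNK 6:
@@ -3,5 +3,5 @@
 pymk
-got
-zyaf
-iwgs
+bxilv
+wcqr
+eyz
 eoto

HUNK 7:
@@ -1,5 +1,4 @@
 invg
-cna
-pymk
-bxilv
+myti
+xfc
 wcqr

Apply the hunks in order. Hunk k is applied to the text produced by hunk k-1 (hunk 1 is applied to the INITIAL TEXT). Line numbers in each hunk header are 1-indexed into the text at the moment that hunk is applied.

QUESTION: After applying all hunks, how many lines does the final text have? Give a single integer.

Answer: 7

Derivation:
Hunk 1: at line 3 remove [pjmi,kenn,fof] add [whyq] -> 7 lines: invg zgnmn txr whyq edy pkced rjnxg
Hunk 2: at line 5 remove [pkced] add [iwgs,eoto] -> 8 lines: invg zgnmn txr whyq edy iwgs eoto rjnxg
Hunk 3: at line 1 remove [zgnmn] add [cna] -> 8 lines: invg cna txr whyq edy iwgs eoto rjnxg
Hunk 4: at line 1 remove [txr] add [kgx] -> 8 lines: invg cna kgx whyq edy iwgs eoto rjnxg
Hunk 5: at line 1 remove [kgx,whyq,edy] add [pymk,got,zyaf] -> 8 lines: invg cna pymk got zyaf iwgs eoto rjnxg
Hunk 6: at line 3 remove [got,zyaf,iwgs] add [bxilv,wcqr,eyz] -> 8 lines: invg cna pymk bxilv wcqr eyz eoto rjnxg
Hunk 7: at line 1 remove [cna,pymk,bxilv] add [myti,xfc] -> 7 lines: invg myti xfc wcqr eyz eoto rjnxg
Final line count: 7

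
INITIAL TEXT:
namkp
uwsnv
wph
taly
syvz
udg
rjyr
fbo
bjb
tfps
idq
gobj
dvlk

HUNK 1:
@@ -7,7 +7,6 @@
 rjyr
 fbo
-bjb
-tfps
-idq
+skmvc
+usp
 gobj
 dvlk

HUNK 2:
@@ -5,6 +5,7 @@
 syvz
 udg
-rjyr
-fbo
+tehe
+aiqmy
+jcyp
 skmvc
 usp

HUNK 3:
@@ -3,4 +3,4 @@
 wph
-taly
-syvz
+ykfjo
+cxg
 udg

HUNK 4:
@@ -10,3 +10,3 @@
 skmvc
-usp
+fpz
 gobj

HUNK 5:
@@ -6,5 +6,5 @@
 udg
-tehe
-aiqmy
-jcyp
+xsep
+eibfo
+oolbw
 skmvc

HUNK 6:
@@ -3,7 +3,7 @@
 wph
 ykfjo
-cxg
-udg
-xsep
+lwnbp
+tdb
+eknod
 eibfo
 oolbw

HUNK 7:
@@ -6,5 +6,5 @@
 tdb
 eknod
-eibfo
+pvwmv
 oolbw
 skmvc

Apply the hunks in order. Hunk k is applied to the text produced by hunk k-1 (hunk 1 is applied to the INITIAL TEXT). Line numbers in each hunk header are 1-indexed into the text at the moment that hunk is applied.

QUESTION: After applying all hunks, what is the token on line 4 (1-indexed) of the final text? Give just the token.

Answer: ykfjo

Derivation:
Hunk 1: at line 7 remove [bjb,tfps,idq] add [skmvc,usp] -> 12 lines: namkp uwsnv wph taly syvz udg rjyr fbo skmvc usp gobj dvlk
Hunk 2: at line 5 remove [rjyr,fbo] add [tehe,aiqmy,jcyp] -> 13 lines: namkp uwsnv wph taly syvz udg tehe aiqmy jcyp skmvc usp gobj dvlk
Hunk 3: at line 3 remove [taly,syvz] add [ykfjo,cxg] -> 13 lines: namkp uwsnv wph ykfjo cxg udg tehe aiqmy jcyp skmvc usp gobj dvlk
Hunk 4: at line 10 remove [usp] add [fpz] -> 13 lines: namkp uwsnv wph ykfjo cxg udg tehe aiqmy jcyp skmvc fpz gobj dvlk
Hunk 5: at line 6 remove [tehe,aiqmy,jcyp] add [xsep,eibfo,oolbw] -> 13 lines: namkp uwsnv wph ykfjo cxg udg xsep eibfo oolbw skmvc fpz gobj dvlk
Hunk 6: at line 3 remove [cxg,udg,xsep] add [lwnbp,tdb,eknod] -> 13 lines: namkp uwsnv wph ykfjo lwnbp tdb eknod eibfo oolbw skmvc fpz gobj dvlk
Hunk 7: at line 6 remove [eibfo] add [pvwmv] -> 13 lines: namkp uwsnv wph ykfjo lwnbp tdb eknod pvwmv oolbw skmvc fpz gobj dvlk
Final line 4: ykfjo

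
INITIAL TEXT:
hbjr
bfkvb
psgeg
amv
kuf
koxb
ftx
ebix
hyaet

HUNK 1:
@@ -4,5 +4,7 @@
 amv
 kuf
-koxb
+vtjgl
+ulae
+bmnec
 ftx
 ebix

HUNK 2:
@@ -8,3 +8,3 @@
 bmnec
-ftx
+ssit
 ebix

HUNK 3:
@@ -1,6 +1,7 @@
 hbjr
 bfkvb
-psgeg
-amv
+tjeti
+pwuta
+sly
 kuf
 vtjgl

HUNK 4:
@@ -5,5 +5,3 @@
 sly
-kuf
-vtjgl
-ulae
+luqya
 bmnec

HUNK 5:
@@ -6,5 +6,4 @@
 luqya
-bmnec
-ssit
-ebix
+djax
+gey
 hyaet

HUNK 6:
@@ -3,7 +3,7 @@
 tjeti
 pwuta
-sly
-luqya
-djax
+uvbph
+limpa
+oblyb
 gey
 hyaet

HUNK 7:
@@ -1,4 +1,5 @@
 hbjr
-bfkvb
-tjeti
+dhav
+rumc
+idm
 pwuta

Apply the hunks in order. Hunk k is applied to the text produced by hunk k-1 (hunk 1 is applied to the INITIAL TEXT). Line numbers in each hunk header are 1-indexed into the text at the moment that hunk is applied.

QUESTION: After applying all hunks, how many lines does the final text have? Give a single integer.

Hunk 1: at line 4 remove [koxb] add [vtjgl,ulae,bmnec] -> 11 lines: hbjr bfkvb psgeg amv kuf vtjgl ulae bmnec ftx ebix hyaet
Hunk 2: at line 8 remove [ftx] add [ssit] -> 11 lines: hbjr bfkvb psgeg amv kuf vtjgl ulae bmnec ssit ebix hyaet
Hunk 3: at line 1 remove [psgeg,amv] add [tjeti,pwuta,sly] -> 12 lines: hbjr bfkvb tjeti pwuta sly kuf vtjgl ulae bmnec ssit ebix hyaet
Hunk 4: at line 5 remove [kuf,vtjgl,ulae] add [luqya] -> 10 lines: hbjr bfkvb tjeti pwuta sly luqya bmnec ssit ebix hyaet
Hunk 5: at line 6 remove [bmnec,ssit,ebix] add [djax,gey] -> 9 lines: hbjr bfkvb tjeti pwuta sly luqya djax gey hyaet
Hunk 6: at line 3 remove [sly,luqya,djax] add [uvbph,limpa,oblyb] -> 9 lines: hbjr bfkvb tjeti pwuta uvbph limpa oblyb gey hyaet
Hunk 7: at line 1 remove [bfkvb,tjeti] add [dhav,rumc,idm] -> 10 lines: hbjr dhav rumc idm pwuta uvbph limpa oblyb gey hyaet
Final line count: 10

Answer: 10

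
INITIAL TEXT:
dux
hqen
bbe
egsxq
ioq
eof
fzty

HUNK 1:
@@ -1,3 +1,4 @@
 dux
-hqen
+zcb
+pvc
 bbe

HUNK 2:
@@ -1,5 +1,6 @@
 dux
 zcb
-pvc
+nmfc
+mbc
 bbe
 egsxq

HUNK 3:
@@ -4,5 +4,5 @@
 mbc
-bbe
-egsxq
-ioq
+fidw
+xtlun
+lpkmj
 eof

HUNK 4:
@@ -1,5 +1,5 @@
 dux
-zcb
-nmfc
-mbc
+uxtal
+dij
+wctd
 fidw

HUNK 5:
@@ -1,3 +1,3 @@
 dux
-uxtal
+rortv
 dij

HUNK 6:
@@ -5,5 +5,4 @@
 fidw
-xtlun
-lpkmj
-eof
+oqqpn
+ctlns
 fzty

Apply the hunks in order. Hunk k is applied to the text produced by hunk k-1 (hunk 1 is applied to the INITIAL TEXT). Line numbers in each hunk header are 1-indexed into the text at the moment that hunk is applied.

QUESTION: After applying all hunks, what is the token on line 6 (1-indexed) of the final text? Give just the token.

Answer: oqqpn

Derivation:
Hunk 1: at line 1 remove [hqen] add [zcb,pvc] -> 8 lines: dux zcb pvc bbe egsxq ioq eof fzty
Hunk 2: at line 1 remove [pvc] add [nmfc,mbc] -> 9 lines: dux zcb nmfc mbc bbe egsxq ioq eof fzty
Hunk 3: at line 4 remove [bbe,egsxq,ioq] add [fidw,xtlun,lpkmj] -> 9 lines: dux zcb nmfc mbc fidw xtlun lpkmj eof fzty
Hunk 4: at line 1 remove [zcb,nmfc,mbc] add [uxtal,dij,wctd] -> 9 lines: dux uxtal dij wctd fidw xtlun lpkmj eof fzty
Hunk 5: at line 1 remove [uxtal] add [rortv] -> 9 lines: dux rortv dij wctd fidw xtlun lpkmj eof fzty
Hunk 6: at line 5 remove [xtlun,lpkmj,eof] add [oqqpn,ctlns] -> 8 lines: dux rortv dij wctd fidw oqqpn ctlns fzty
Final line 6: oqqpn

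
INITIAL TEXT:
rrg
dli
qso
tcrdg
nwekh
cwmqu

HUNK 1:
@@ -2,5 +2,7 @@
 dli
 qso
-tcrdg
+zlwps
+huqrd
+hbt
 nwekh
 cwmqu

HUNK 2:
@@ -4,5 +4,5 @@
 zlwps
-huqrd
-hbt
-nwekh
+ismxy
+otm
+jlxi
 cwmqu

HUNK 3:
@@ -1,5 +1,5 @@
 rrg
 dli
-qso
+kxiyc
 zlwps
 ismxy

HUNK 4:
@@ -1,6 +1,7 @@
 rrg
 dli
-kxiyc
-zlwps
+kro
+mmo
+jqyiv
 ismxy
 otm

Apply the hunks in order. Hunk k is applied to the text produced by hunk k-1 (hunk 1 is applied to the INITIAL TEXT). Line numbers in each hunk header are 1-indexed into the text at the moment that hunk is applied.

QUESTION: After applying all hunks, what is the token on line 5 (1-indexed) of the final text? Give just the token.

Hunk 1: at line 2 remove [tcrdg] add [zlwps,huqrd,hbt] -> 8 lines: rrg dli qso zlwps huqrd hbt nwekh cwmqu
Hunk 2: at line 4 remove [huqrd,hbt,nwekh] add [ismxy,otm,jlxi] -> 8 lines: rrg dli qso zlwps ismxy otm jlxi cwmqu
Hunk 3: at line 1 remove [qso] add [kxiyc] -> 8 lines: rrg dli kxiyc zlwps ismxy otm jlxi cwmqu
Hunk 4: at line 1 remove [kxiyc,zlwps] add [kro,mmo,jqyiv] -> 9 lines: rrg dli kro mmo jqyiv ismxy otm jlxi cwmqu
Final line 5: jqyiv

Answer: jqyiv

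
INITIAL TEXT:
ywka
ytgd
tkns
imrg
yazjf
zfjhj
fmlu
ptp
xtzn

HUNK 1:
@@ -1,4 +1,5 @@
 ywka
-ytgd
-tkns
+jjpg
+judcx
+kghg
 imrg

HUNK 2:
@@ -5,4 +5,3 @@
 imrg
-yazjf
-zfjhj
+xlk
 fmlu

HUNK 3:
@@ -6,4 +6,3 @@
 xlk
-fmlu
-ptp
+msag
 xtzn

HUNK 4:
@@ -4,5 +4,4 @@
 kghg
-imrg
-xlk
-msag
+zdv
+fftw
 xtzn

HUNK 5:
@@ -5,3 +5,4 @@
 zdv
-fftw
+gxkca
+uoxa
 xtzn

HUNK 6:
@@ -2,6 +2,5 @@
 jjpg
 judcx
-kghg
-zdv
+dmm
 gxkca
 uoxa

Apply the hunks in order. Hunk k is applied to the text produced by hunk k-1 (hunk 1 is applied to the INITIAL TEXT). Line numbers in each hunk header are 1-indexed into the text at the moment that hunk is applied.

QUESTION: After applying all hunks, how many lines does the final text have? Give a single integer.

Answer: 7

Derivation:
Hunk 1: at line 1 remove [ytgd,tkns] add [jjpg,judcx,kghg] -> 10 lines: ywka jjpg judcx kghg imrg yazjf zfjhj fmlu ptp xtzn
Hunk 2: at line 5 remove [yazjf,zfjhj] add [xlk] -> 9 lines: ywka jjpg judcx kghg imrg xlk fmlu ptp xtzn
Hunk 3: at line 6 remove [fmlu,ptp] add [msag] -> 8 lines: ywka jjpg judcx kghg imrg xlk msag xtzn
Hunk 4: at line 4 remove [imrg,xlk,msag] add [zdv,fftw] -> 7 lines: ywka jjpg judcx kghg zdv fftw xtzn
Hunk 5: at line 5 remove [fftw] add [gxkca,uoxa] -> 8 lines: ywka jjpg judcx kghg zdv gxkca uoxa xtzn
Hunk 6: at line 2 remove [kghg,zdv] add [dmm] -> 7 lines: ywka jjpg judcx dmm gxkca uoxa xtzn
Final line count: 7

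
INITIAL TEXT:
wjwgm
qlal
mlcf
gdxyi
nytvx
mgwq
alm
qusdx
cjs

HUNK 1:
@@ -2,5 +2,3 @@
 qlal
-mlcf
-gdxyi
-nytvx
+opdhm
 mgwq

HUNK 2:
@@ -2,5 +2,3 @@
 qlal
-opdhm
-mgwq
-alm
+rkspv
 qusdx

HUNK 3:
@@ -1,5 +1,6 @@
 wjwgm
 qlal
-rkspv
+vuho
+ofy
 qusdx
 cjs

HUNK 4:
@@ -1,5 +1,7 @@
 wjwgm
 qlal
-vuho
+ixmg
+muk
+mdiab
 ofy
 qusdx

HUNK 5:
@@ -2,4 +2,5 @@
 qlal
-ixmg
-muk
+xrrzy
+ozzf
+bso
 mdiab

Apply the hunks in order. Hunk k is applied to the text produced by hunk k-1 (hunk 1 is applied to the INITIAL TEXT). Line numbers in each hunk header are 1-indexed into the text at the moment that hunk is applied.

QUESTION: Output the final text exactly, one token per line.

Hunk 1: at line 2 remove [mlcf,gdxyi,nytvx] add [opdhm] -> 7 lines: wjwgm qlal opdhm mgwq alm qusdx cjs
Hunk 2: at line 2 remove [opdhm,mgwq,alm] add [rkspv] -> 5 lines: wjwgm qlal rkspv qusdx cjs
Hunk 3: at line 1 remove [rkspv] add [vuho,ofy] -> 6 lines: wjwgm qlal vuho ofy qusdx cjs
Hunk 4: at line 1 remove [vuho] add [ixmg,muk,mdiab] -> 8 lines: wjwgm qlal ixmg muk mdiab ofy qusdx cjs
Hunk 5: at line 2 remove [ixmg,muk] add [xrrzy,ozzf,bso] -> 9 lines: wjwgm qlal xrrzy ozzf bso mdiab ofy qusdx cjs

Answer: wjwgm
qlal
xrrzy
ozzf
bso
mdiab
ofy
qusdx
cjs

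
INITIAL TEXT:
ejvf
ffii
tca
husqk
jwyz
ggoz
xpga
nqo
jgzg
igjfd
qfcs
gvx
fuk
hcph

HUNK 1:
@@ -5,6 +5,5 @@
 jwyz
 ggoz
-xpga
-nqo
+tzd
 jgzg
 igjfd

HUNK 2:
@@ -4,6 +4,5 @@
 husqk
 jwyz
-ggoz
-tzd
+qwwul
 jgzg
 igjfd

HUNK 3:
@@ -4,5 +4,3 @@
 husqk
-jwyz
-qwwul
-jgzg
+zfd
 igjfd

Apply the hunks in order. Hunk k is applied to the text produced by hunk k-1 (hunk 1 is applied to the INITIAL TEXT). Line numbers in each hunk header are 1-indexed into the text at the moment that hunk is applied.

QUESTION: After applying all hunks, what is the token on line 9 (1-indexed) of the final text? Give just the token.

Answer: fuk

Derivation:
Hunk 1: at line 5 remove [xpga,nqo] add [tzd] -> 13 lines: ejvf ffii tca husqk jwyz ggoz tzd jgzg igjfd qfcs gvx fuk hcph
Hunk 2: at line 4 remove [ggoz,tzd] add [qwwul] -> 12 lines: ejvf ffii tca husqk jwyz qwwul jgzg igjfd qfcs gvx fuk hcph
Hunk 3: at line 4 remove [jwyz,qwwul,jgzg] add [zfd] -> 10 lines: ejvf ffii tca husqk zfd igjfd qfcs gvx fuk hcph
Final line 9: fuk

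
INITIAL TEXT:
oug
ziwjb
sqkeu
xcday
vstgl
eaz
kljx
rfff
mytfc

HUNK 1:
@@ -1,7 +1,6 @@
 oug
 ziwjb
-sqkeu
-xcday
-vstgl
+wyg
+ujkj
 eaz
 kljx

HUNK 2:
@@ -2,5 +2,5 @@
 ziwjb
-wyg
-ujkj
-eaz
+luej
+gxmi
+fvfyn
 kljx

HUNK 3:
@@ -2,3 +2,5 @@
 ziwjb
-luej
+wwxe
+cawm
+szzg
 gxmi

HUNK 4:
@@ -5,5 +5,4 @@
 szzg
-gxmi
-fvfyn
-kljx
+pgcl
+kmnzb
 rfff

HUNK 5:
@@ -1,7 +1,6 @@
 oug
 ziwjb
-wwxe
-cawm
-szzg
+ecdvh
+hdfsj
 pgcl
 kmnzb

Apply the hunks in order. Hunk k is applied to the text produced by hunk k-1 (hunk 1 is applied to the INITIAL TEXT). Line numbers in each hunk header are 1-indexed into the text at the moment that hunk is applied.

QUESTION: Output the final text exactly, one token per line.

Answer: oug
ziwjb
ecdvh
hdfsj
pgcl
kmnzb
rfff
mytfc

Derivation:
Hunk 1: at line 1 remove [sqkeu,xcday,vstgl] add [wyg,ujkj] -> 8 lines: oug ziwjb wyg ujkj eaz kljx rfff mytfc
Hunk 2: at line 2 remove [wyg,ujkj,eaz] add [luej,gxmi,fvfyn] -> 8 lines: oug ziwjb luej gxmi fvfyn kljx rfff mytfc
Hunk 3: at line 2 remove [luej] add [wwxe,cawm,szzg] -> 10 lines: oug ziwjb wwxe cawm szzg gxmi fvfyn kljx rfff mytfc
Hunk 4: at line 5 remove [gxmi,fvfyn,kljx] add [pgcl,kmnzb] -> 9 lines: oug ziwjb wwxe cawm szzg pgcl kmnzb rfff mytfc
Hunk 5: at line 1 remove [wwxe,cawm,szzg] add [ecdvh,hdfsj] -> 8 lines: oug ziwjb ecdvh hdfsj pgcl kmnzb rfff mytfc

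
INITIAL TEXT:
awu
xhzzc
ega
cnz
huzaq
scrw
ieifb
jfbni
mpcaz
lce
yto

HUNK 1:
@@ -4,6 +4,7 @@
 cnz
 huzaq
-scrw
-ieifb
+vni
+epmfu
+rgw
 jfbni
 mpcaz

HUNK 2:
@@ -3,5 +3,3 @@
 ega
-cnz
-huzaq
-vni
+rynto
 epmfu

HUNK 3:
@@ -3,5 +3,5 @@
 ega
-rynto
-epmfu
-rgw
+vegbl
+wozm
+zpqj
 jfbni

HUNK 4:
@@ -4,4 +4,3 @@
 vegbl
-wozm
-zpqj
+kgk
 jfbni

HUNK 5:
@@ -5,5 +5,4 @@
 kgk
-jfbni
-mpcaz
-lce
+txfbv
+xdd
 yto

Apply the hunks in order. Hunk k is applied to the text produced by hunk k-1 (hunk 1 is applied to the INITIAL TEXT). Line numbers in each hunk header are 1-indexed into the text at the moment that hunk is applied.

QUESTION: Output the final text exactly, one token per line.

Answer: awu
xhzzc
ega
vegbl
kgk
txfbv
xdd
yto

Derivation:
Hunk 1: at line 4 remove [scrw,ieifb] add [vni,epmfu,rgw] -> 12 lines: awu xhzzc ega cnz huzaq vni epmfu rgw jfbni mpcaz lce yto
Hunk 2: at line 3 remove [cnz,huzaq,vni] add [rynto] -> 10 lines: awu xhzzc ega rynto epmfu rgw jfbni mpcaz lce yto
Hunk 3: at line 3 remove [rynto,epmfu,rgw] add [vegbl,wozm,zpqj] -> 10 lines: awu xhzzc ega vegbl wozm zpqj jfbni mpcaz lce yto
Hunk 4: at line 4 remove [wozm,zpqj] add [kgk] -> 9 lines: awu xhzzc ega vegbl kgk jfbni mpcaz lce yto
Hunk 5: at line 5 remove [jfbni,mpcaz,lce] add [txfbv,xdd] -> 8 lines: awu xhzzc ega vegbl kgk txfbv xdd yto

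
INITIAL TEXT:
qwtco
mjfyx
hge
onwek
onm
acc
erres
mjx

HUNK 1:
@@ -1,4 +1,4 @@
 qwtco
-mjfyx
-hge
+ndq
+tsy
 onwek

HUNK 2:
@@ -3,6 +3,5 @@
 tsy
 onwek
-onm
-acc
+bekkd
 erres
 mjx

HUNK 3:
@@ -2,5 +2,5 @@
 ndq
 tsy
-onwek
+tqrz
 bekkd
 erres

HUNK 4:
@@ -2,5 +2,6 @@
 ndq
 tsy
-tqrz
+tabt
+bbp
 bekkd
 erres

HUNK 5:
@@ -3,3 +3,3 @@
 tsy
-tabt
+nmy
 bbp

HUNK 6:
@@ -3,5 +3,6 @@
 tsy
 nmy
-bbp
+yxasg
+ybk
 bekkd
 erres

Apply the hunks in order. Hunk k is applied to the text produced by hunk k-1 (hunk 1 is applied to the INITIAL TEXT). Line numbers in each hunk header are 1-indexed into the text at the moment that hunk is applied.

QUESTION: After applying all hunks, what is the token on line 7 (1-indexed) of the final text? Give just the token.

Hunk 1: at line 1 remove [mjfyx,hge] add [ndq,tsy] -> 8 lines: qwtco ndq tsy onwek onm acc erres mjx
Hunk 2: at line 3 remove [onm,acc] add [bekkd] -> 7 lines: qwtco ndq tsy onwek bekkd erres mjx
Hunk 3: at line 2 remove [onwek] add [tqrz] -> 7 lines: qwtco ndq tsy tqrz bekkd erres mjx
Hunk 4: at line 2 remove [tqrz] add [tabt,bbp] -> 8 lines: qwtco ndq tsy tabt bbp bekkd erres mjx
Hunk 5: at line 3 remove [tabt] add [nmy] -> 8 lines: qwtco ndq tsy nmy bbp bekkd erres mjx
Hunk 6: at line 3 remove [bbp] add [yxasg,ybk] -> 9 lines: qwtco ndq tsy nmy yxasg ybk bekkd erres mjx
Final line 7: bekkd

Answer: bekkd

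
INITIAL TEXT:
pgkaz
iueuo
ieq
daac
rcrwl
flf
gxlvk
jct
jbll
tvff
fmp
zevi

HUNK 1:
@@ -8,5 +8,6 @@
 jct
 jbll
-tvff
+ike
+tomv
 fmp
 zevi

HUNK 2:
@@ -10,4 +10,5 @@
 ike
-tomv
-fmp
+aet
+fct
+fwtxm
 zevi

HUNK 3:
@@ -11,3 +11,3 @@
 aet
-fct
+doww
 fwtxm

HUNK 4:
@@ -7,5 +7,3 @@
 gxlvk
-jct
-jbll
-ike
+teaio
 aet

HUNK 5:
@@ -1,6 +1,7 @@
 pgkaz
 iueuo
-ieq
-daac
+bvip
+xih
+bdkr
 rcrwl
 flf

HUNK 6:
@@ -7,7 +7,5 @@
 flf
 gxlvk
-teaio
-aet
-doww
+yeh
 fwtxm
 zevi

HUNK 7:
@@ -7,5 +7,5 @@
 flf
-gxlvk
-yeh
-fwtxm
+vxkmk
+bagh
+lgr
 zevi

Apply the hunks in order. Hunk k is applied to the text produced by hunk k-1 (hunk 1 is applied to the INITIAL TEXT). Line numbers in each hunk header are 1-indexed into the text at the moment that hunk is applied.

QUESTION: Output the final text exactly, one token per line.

Answer: pgkaz
iueuo
bvip
xih
bdkr
rcrwl
flf
vxkmk
bagh
lgr
zevi

Derivation:
Hunk 1: at line 8 remove [tvff] add [ike,tomv] -> 13 lines: pgkaz iueuo ieq daac rcrwl flf gxlvk jct jbll ike tomv fmp zevi
Hunk 2: at line 10 remove [tomv,fmp] add [aet,fct,fwtxm] -> 14 lines: pgkaz iueuo ieq daac rcrwl flf gxlvk jct jbll ike aet fct fwtxm zevi
Hunk 3: at line 11 remove [fct] add [doww] -> 14 lines: pgkaz iueuo ieq daac rcrwl flf gxlvk jct jbll ike aet doww fwtxm zevi
Hunk 4: at line 7 remove [jct,jbll,ike] add [teaio] -> 12 lines: pgkaz iueuo ieq daac rcrwl flf gxlvk teaio aet doww fwtxm zevi
Hunk 5: at line 1 remove [ieq,daac] add [bvip,xih,bdkr] -> 13 lines: pgkaz iueuo bvip xih bdkr rcrwl flf gxlvk teaio aet doww fwtxm zevi
Hunk 6: at line 7 remove [teaio,aet,doww] add [yeh] -> 11 lines: pgkaz iueuo bvip xih bdkr rcrwl flf gxlvk yeh fwtxm zevi
Hunk 7: at line 7 remove [gxlvk,yeh,fwtxm] add [vxkmk,bagh,lgr] -> 11 lines: pgkaz iueuo bvip xih bdkr rcrwl flf vxkmk bagh lgr zevi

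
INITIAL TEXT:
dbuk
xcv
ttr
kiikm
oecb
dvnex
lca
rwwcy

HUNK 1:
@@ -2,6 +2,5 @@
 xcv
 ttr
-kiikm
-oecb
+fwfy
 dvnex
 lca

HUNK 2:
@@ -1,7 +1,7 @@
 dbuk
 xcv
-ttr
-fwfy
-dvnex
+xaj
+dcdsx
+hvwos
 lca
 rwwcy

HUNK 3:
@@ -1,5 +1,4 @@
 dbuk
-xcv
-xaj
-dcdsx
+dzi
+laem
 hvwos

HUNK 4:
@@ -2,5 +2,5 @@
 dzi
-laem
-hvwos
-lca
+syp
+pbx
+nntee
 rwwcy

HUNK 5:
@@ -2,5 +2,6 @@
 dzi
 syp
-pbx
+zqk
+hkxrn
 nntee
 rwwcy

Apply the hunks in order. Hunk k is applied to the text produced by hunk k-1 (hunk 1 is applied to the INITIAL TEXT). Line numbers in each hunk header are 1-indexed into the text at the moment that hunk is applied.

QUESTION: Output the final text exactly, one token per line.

Answer: dbuk
dzi
syp
zqk
hkxrn
nntee
rwwcy

Derivation:
Hunk 1: at line 2 remove [kiikm,oecb] add [fwfy] -> 7 lines: dbuk xcv ttr fwfy dvnex lca rwwcy
Hunk 2: at line 1 remove [ttr,fwfy,dvnex] add [xaj,dcdsx,hvwos] -> 7 lines: dbuk xcv xaj dcdsx hvwos lca rwwcy
Hunk 3: at line 1 remove [xcv,xaj,dcdsx] add [dzi,laem] -> 6 lines: dbuk dzi laem hvwos lca rwwcy
Hunk 4: at line 2 remove [laem,hvwos,lca] add [syp,pbx,nntee] -> 6 lines: dbuk dzi syp pbx nntee rwwcy
Hunk 5: at line 2 remove [pbx] add [zqk,hkxrn] -> 7 lines: dbuk dzi syp zqk hkxrn nntee rwwcy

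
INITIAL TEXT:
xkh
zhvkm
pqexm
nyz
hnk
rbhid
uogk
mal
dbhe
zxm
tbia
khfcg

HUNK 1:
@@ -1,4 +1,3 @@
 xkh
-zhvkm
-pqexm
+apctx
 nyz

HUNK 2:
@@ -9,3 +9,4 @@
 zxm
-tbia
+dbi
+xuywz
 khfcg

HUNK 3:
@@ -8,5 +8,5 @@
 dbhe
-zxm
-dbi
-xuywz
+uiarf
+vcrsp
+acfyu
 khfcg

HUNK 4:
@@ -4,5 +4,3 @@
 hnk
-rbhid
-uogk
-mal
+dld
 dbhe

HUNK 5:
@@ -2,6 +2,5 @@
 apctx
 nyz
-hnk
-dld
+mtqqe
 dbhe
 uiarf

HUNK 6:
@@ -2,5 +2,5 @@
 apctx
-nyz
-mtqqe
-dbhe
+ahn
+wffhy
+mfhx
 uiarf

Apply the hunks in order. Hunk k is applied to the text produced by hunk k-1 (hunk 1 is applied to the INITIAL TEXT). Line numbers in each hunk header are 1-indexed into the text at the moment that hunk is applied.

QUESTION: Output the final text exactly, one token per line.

Answer: xkh
apctx
ahn
wffhy
mfhx
uiarf
vcrsp
acfyu
khfcg

Derivation:
Hunk 1: at line 1 remove [zhvkm,pqexm] add [apctx] -> 11 lines: xkh apctx nyz hnk rbhid uogk mal dbhe zxm tbia khfcg
Hunk 2: at line 9 remove [tbia] add [dbi,xuywz] -> 12 lines: xkh apctx nyz hnk rbhid uogk mal dbhe zxm dbi xuywz khfcg
Hunk 3: at line 8 remove [zxm,dbi,xuywz] add [uiarf,vcrsp,acfyu] -> 12 lines: xkh apctx nyz hnk rbhid uogk mal dbhe uiarf vcrsp acfyu khfcg
Hunk 4: at line 4 remove [rbhid,uogk,mal] add [dld] -> 10 lines: xkh apctx nyz hnk dld dbhe uiarf vcrsp acfyu khfcg
Hunk 5: at line 2 remove [hnk,dld] add [mtqqe] -> 9 lines: xkh apctx nyz mtqqe dbhe uiarf vcrsp acfyu khfcg
Hunk 6: at line 2 remove [nyz,mtqqe,dbhe] add [ahn,wffhy,mfhx] -> 9 lines: xkh apctx ahn wffhy mfhx uiarf vcrsp acfyu khfcg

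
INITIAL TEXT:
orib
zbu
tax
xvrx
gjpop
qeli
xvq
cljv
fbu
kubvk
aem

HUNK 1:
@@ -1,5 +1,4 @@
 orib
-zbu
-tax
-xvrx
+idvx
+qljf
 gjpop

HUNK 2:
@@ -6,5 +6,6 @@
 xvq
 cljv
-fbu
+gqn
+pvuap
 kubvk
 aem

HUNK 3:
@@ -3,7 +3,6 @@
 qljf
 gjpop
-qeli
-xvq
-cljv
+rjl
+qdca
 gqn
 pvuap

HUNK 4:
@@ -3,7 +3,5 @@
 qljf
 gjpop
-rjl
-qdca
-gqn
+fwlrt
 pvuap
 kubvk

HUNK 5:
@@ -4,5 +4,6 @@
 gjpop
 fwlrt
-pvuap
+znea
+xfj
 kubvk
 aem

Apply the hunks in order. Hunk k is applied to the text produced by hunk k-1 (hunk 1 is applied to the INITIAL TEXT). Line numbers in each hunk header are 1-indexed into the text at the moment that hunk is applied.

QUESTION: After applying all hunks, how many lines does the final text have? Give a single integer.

Hunk 1: at line 1 remove [zbu,tax,xvrx] add [idvx,qljf] -> 10 lines: orib idvx qljf gjpop qeli xvq cljv fbu kubvk aem
Hunk 2: at line 6 remove [fbu] add [gqn,pvuap] -> 11 lines: orib idvx qljf gjpop qeli xvq cljv gqn pvuap kubvk aem
Hunk 3: at line 3 remove [qeli,xvq,cljv] add [rjl,qdca] -> 10 lines: orib idvx qljf gjpop rjl qdca gqn pvuap kubvk aem
Hunk 4: at line 3 remove [rjl,qdca,gqn] add [fwlrt] -> 8 lines: orib idvx qljf gjpop fwlrt pvuap kubvk aem
Hunk 5: at line 4 remove [pvuap] add [znea,xfj] -> 9 lines: orib idvx qljf gjpop fwlrt znea xfj kubvk aem
Final line count: 9

Answer: 9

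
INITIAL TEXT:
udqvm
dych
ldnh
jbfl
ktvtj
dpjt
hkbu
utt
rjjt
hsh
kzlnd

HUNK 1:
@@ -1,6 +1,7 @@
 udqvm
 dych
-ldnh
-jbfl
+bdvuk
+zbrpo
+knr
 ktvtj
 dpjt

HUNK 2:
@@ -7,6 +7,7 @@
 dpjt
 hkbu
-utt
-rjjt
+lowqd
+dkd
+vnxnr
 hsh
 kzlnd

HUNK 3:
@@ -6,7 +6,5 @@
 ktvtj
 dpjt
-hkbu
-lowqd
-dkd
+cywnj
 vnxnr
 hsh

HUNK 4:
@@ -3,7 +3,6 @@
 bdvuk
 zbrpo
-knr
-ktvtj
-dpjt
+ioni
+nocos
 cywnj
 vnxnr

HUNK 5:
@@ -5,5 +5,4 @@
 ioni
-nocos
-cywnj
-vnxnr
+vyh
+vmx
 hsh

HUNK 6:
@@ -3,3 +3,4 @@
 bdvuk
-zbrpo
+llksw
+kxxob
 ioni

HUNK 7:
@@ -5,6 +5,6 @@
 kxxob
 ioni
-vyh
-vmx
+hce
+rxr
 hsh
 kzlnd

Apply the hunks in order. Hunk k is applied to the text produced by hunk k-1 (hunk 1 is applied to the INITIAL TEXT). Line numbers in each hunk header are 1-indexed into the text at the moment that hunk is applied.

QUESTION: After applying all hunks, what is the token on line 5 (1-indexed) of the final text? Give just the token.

Hunk 1: at line 1 remove [ldnh,jbfl] add [bdvuk,zbrpo,knr] -> 12 lines: udqvm dych bdvuk zbrpo knr ktvtj dpjt hkbu utt rjjt hsh kzlnd
Hunk 2: at line 7 remove [utt,rjjt] add [lowqd,dkd,vnxnr] -> 13 lines: udqvm dych bdvuk zbrpo knr ktvtj dpjt hkbu lowqd dkd vnxnr hsh kzlnd
Hunk 3: at line 6 remove [hkbu,lowqd,dkd] add [cywnj] -> 11 lines: udqvm dych bdvuk zbrpo knr ktvtj dpjt cywnj vnxnr hsh kzlnd
Hunk 4: at line 3 remove [knr,ktvtj,dpjt] add [ioni,nocos] -> 10 lines: udqvm dych bdvuk zbrpo ioni nocos cywnj vnxnr hsh kzlnd
Hunk 5: at line 5 remove [nocos,cywnj,vnxnr] add [vyh,vmx] -> 9 lines: udqvm dych bdvuk zbrpo ioni vyh vmx hsh kzlnd
Hunk 6: at line 3 remove [zbrpo] add [llksw,kxxob] -> 10 lines: udqvm dych bdvuk llksw kxxob ioni vyh vmx hsh kzlnd
Hunk 7: at line 5 remove [vyh,vmx] add [hce,rxr] -> 10 lines: udqvm dych bdvuk llksw kxxob ioni hce rxr hsh kzlnd
Final line 5: kxxob

Answer: kxxob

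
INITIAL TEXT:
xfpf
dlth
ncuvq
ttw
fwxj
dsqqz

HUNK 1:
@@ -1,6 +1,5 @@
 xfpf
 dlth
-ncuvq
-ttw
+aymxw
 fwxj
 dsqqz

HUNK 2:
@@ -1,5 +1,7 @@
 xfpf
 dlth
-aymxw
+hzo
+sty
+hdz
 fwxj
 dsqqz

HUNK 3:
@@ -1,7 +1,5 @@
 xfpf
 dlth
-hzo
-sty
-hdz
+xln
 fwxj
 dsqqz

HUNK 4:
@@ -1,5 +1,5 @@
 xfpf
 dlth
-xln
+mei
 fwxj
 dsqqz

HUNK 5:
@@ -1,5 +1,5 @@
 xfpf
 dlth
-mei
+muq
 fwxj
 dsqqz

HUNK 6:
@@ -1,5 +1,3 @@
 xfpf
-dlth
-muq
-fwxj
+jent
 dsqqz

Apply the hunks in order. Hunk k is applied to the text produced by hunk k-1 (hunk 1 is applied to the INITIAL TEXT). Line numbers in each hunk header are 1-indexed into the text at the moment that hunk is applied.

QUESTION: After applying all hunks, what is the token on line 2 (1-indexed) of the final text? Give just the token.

Hunk 1: at line 1 remove [ncuvq,ttw] add [aymxw] -> 5 lines: xfpf dlth aymxw fwxj dsqqz
Hunk 2: at line 1 remove [aymxw] add [hzo,sty,hdz] -> 7 lines: xfpf dlth hzo sty hdz fwxj dsqqz
Hunk 3: at line 1 remove [hzo,sty,hdz] add [xln] -> 5 lines: xfpf dlth xln fwxj dsqqz
Hunk 4: at line 1 remove [xln] add [mei] -> 5 lines: xfpf dlth mei fwxj dsqqz
Hunk 5: at line 1 remove [mei] add [muq] -> 5 lines: xfpf dlth muq fwxj dsqqz
Hunk 6: at line 1 remove [dlth,muq,fwxj] add [jent] -> 3 lines: xfpf jent dsqqz
Final line 2: jent

Answer: jent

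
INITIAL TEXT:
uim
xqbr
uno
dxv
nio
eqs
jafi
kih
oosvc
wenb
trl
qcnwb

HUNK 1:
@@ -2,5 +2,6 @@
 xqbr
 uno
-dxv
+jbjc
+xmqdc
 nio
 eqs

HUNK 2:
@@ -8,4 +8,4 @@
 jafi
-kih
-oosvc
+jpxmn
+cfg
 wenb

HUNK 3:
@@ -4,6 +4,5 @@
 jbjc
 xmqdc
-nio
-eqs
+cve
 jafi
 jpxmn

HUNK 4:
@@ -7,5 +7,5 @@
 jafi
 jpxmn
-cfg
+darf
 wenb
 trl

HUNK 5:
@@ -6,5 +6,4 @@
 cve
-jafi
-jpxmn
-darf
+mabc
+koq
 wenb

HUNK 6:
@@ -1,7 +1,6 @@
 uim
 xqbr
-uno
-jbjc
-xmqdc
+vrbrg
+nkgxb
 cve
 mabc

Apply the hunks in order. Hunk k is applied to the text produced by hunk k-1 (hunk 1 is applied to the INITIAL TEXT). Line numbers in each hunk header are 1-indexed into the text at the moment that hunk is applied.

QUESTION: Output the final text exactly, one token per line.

Answer: uim
xqbr
vrbrg
nkgxb
cve
mabc
koq
wenb
trl
qcnwb

Derivation:
Hunk 1: at line 2 remove [dxv] add [jbjc,xmqdc] -> 13 lines: uim xqbr uno jbjc xmqdc nio eqs jafi kih oosvc wenb trl qcnwb
Hunk 2: at line 8 remove [kih,oosvc] add [jpxmn,cfg] -> 13 lines: uim xqbr uno jbjc xmqdc nio eqs jafi jpxmn cfg wenb trl qcnwb
Hunk 3: at line 4 remove [nio,eqs] add [cve] -> 12 lines: uim xqbr uno jbjc xmqdc cve jafi jpxmn cfg wenb trl qcnwb
Hunk 4: at line 7 remove [cfg] add [darf] -> 12 lines: uim xqbr uno jbjc xmqdc cve jafi jpxmn darf wenb trl qcnwb
Hunk 5: at line 6 remove [jafi,jpxmn,darf] add [mabc,koq] -> 11 lines: uim xqbr uno jbjc xmqdc cve mabc koq wenb trl qcnwb
Hunk 6: at line 1 remove [uno,jbjc,xmqdc] add [vrbrg,nkgxb] -> 10 lines: uim xqbr vrbrg nkgxb cve mabc koq wenb trl qcnwb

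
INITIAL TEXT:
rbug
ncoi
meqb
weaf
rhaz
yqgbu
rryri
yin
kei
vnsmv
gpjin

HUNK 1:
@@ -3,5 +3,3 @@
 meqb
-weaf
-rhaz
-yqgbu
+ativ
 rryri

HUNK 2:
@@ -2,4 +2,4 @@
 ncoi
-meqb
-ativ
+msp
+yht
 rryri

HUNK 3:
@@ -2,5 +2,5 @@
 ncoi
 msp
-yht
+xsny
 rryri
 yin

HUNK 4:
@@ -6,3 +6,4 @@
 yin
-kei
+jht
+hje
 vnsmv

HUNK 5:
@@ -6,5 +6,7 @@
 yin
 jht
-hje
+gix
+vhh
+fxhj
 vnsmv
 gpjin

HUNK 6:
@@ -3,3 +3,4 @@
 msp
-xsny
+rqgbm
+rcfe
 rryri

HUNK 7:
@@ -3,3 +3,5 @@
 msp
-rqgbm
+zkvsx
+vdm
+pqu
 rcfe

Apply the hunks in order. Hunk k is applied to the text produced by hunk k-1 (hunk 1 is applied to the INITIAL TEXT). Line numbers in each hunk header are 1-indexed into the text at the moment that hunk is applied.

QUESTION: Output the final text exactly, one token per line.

Answer: rbug
ncoi
msp
zkvsx
vdm
pqu
rcfe
rryri
yin
jht
gix
vhh
fxhj
vnsmv
gpjin

Derivation:
Hunk 1: at line 3 remove [weaf,rhaz,yqgbu] add [ativ] -> 9 lines: rbug ncoi meqb ativ rryri yin kei vnsmv gpjin
Hunk 2: at line 2 remove [meqb,ativ] add [msp,yht] -> 9 lines: rbug ncoi msp yht rryri yin kei vnsmv gpjin
Hunk 3: at line 2 remove [yht] add [xsny] -> 9 lines: rbug ncoi msp xsny rryri yin kei vnsmv gpjin
Hunk 4: at line 6 remove [kei] add [jht,hje] -> 10 lines: rbug ncoi msp xsny rryri yin jht hje vnsmv gpjin
Hunk 5: at line 6 remove [hje] add [gix,vhh,fxhj] -> 12 lines: rbug ncoi msp xsny rryri yin jht gix vhh fxhj vnsmv gpjin
Hunk 6: at line 3 remove [xsny] add [rqgbm,rcfe] -> 13 lines: rbug ncoi msp rqgbm rcfe rryri yin jht gix vhh fxhj vnsmv gpjin
Hunk 7: at line 3 remove [rqgbm] add [zkvsx,vdm,pqu] -> 15 lines: rbug ncoi msp zkvsx vdm pqu rcfe rryri yin jht gix vhh fxhj vnsmv gpjin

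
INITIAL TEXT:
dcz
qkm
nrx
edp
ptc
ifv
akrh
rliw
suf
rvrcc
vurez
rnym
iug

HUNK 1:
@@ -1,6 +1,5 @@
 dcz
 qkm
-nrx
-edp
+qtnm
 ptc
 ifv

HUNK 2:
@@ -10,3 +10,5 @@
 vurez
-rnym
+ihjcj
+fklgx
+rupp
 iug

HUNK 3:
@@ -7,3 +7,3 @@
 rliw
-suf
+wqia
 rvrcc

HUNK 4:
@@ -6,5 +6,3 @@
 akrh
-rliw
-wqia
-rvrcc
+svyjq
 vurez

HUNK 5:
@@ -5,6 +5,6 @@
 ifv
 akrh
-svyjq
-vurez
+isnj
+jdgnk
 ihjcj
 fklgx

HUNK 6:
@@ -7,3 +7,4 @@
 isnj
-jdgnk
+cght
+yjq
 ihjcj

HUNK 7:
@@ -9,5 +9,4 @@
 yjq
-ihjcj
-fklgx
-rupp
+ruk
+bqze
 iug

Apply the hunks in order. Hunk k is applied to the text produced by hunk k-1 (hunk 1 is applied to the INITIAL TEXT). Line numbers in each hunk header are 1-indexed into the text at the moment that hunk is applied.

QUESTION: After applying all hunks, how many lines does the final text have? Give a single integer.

Answer: 12

Derivation:
Hunk 1: at line 1 remove [nrx,edp] add [qtnm] -> 12 lines: dcz qkm qtnm ptc ifv akrh rliw suf rvrcc vurez rnym iug
Hunk 2: at line 10 remove [rnym] add [ihjcj,fklgx,rupp] -> 14 lines: dcz qkm qtnm ptc ifv akrh rliw suf rvrcc vurez ihjcj fklgx rupp iug
Hunk 3: at line 7 remove [suf] add [wqia] -> 14 lines: dcz qkm qtnm ptc ifv akrh rliw wqia rvrcc vurez ihjcj fklgx rupp iug
Hunk 4: at line 6 remove [rliw,wqia,rvrcc] add [svyjq] -> 12 lines: dcz qkm qtnm ptc ifv akrh svyjq vurez ihjcj fklgx rupp iug
Hunk 5: at line 5 remove [svyjq,vurez] add [isnj,jdgnk] -> 12 lines: dcz qkm qtnm ptc ifv akrh isnj jdgnk ihjcj fklgx rupp iug
Hunk 6: at line 7 remove [jdgnk] add [cght,yjq] -> 13 lines: dcz qkm qtnm ptc ifv akrh isnj cght yjq ihjcj fklgx rupp iug
Hunk 7: at line 9 remove [ihjcj,fklgx,rupp] add [ruk,bqze] -> 12 lines: dcz qkm qtnm ptc ifv akrh isnj cght yjq ruk bqze iug
Final line count: 12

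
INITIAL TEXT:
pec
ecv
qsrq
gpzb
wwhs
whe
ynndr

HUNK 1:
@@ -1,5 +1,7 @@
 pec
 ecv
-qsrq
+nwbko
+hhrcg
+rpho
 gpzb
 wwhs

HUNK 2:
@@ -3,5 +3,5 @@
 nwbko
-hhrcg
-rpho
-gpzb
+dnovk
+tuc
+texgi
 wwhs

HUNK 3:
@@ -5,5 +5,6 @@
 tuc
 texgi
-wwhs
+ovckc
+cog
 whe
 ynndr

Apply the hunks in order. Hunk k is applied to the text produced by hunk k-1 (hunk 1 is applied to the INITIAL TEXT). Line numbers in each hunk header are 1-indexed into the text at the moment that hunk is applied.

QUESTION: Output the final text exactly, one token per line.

Answer: pec
ecv
nwbko
dnovk
tuc
texgi
ovckc
cog
whe
ynndr

Derivation:
Hunk 1: at line 1 remove [qsrq] add [nwbko,hhrcg,rpho] -> 9 lines: pec ecv nwbko hhrcg rpho gpzb wwhs whe ynndr
Hunk 2: at line 3 remove [hhrcg,rpho,gpzb] add [dnovk,tuc,texgi] -> 9 lines: pec ecv nwbko dnovk tuc texgi wwhs whe ynndr
Hunk 3: at line 5 remove [wwhs] add [ovckc,cog] -> 10 lines: pec ecv nwbko dnovk tuc texgi ovckc cog whe ynndr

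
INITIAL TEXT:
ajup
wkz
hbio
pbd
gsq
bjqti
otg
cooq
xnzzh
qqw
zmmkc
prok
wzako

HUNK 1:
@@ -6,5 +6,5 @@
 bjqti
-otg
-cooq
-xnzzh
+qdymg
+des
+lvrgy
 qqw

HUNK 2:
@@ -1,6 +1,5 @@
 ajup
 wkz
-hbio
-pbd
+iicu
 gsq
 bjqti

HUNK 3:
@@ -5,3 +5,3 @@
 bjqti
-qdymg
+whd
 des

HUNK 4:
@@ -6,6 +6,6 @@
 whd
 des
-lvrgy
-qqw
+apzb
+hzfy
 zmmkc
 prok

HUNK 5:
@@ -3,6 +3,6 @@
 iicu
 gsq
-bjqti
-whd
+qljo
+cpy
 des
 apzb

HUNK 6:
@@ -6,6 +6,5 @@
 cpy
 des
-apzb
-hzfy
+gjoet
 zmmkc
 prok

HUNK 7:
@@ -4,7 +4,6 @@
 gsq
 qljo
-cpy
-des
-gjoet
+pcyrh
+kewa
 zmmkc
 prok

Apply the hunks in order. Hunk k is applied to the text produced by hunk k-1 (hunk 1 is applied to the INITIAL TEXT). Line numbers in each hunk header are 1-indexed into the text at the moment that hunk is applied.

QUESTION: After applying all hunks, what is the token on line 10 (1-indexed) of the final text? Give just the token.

Answer: wzako

Derivation:
Hunk 1: at line 6 remove [otg,cooq,xnzzh] add [qdymg,des,lvrgy] -> 13 lines: ajup wkz hbio pbd gsq bjqti qdymg des lvrgy qqw zmmkc prok wzako
Hunk 2: at line 1 remove [hbio,pbd] add [iicu] -> 12 lines: ajup wkz iicu gsq bjqti qdymg des lvrgy qqw zmmkc prok wzako
Hunk 3: at line 5 remove [qdymg] add [whd] -> 12 lines: ajup wkz iicu gsq bjqti whd des lvrgy qqw zmmkc prok wzako
Hunk 4: at line 6 remove [lvrgy,qqw] add [apzb,hzfy] -> 12 lines: ajup wkz iicu gsq bjqti whd des apzb hzfy zmmkc prok wzako
Hunk 5: at line 3 remove [bjqti,whd] add [qljo,cpy] -> 12 lines: ajup wkz iicu gsq qljo cpy des apzb hzfy zmmkc prok wzako
Hunk 6: at line 6 remove [apzb,hzfy] add [gjoet] -> 11 lines: ajup wkz iicu gsq qljo cpy des gjoet zmmkc prok wzako
Hunk 7: at line 4 remove [cpy,des,gjoet] add [pcyrh,kewa] -> 10 lines: ajup wkz iicu gsq qljo pcyrh kewa zmmkc prok wzako
Final line 10: wzako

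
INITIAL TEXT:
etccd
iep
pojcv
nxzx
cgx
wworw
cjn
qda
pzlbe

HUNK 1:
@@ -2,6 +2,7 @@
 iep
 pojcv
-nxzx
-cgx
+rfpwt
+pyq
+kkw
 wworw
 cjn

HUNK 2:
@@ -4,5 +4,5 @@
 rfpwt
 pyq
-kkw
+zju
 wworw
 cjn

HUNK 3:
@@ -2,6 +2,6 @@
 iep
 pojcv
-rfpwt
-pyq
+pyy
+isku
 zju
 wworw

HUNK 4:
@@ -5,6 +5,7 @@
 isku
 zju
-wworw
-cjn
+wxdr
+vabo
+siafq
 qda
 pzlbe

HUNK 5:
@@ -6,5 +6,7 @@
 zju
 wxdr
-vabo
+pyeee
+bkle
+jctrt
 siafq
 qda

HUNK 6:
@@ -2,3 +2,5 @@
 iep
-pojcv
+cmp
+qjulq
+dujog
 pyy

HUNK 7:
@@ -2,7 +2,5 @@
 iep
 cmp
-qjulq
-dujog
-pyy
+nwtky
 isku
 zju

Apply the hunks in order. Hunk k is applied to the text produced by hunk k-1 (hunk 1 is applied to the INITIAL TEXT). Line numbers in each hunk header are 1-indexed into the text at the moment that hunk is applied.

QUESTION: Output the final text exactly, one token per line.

Hunk 1: at line 2 remove [nxzx,cgx] add [rfpwt,pyq,kkw] -> 10 lines: etccd iep pojcv rfpwt pyq kkw wworw cjn qda pzlbe
Hunk 2: at line 4 remove [kkw] add [zju] -> 10 lines: etccd iep pojcv rfpwt pyq zju wworw cjn qda pzlbe
Hunk 3: at line 2 remove [rfpwt,pyq] add [pyy,isku] -> 10 lines: etccd iep pojcv pyy isku zju wworw cjn qda pzlbe
Hunk 4: at line 5 remove [wworw,cjn] add [wxdr,vabo,siafq] -> 11 lines: etccd iep pojcv pyy isku zju wxdr vabo siafq qda pzlbe
Hunk 5: at line 6 remove [vabo] add [pyeee,bkle,jctrt] -> 13 lines: etccd iep pojcv pyy isku zju wxdr pyeee bkle jctrt siafq qda pzlbe
Hunk 6: at line 2 remove [pojcv] add [cmp,qjulq,dujog] -> 15 lines: etccd iep cmp qjulq dujog pyy isku zju wxdr pyeee bkle jctrt siafq qda pzlbe
Hunk 7: at line 2 remove [qjulq,dujog,pyy] add [nwtky] -> 13 lines: etccd iep cmp nwtky isku zju wxdr pyeee bkle jctrt siafq qda pzlbe

Answer: etccd
iep
cmp
nwtky
isku
zju
wxdr
pyeee
bkle
jctrt
siafq
qda
pzlbe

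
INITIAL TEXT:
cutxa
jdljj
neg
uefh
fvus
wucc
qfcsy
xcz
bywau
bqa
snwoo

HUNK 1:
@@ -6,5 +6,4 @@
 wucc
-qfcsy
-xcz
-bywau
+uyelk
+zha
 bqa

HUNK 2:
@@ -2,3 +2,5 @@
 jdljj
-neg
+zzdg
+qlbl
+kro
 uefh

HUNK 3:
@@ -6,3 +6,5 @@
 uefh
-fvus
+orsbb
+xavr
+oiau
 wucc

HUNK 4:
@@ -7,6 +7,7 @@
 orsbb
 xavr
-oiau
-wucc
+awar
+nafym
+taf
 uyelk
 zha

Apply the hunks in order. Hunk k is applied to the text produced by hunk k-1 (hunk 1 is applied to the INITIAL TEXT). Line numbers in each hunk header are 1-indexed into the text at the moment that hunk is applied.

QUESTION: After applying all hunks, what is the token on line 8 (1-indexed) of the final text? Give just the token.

Hunk 1: at line 6 remove [qfcsy,xcz,bywau] add [uyelk,zha] -> 10 lines: cutxa jdljj neg uefh fvus wucc uyelk zha bqa snwoo
Hunk 2: at line 2 remove [neg] add [zzdg,qlbl,kro] -> 12 lines: cutxa jdljj zzdg qlbl kro uefh fvus wucc uyelk zha bqa snwoo
Hunk 3: at line 6 remove [fvus] add [orsbb,xavr,oiau] -> 14 lines: cutxa jdljj zzdg qlbl kro uefh orsbb xavr oiau wucc uyelk zha bqa snwoo
Hunk 4: at line 7 remove [oiau,wucc] add [awar,nafym,taf] -> 15 lines: cutxa jdljj zzdg qlbl kro uefh orsbb xavr awar nafym taf uyelk zha bqa snwoo
Final line 8: xavr

Answer: xavr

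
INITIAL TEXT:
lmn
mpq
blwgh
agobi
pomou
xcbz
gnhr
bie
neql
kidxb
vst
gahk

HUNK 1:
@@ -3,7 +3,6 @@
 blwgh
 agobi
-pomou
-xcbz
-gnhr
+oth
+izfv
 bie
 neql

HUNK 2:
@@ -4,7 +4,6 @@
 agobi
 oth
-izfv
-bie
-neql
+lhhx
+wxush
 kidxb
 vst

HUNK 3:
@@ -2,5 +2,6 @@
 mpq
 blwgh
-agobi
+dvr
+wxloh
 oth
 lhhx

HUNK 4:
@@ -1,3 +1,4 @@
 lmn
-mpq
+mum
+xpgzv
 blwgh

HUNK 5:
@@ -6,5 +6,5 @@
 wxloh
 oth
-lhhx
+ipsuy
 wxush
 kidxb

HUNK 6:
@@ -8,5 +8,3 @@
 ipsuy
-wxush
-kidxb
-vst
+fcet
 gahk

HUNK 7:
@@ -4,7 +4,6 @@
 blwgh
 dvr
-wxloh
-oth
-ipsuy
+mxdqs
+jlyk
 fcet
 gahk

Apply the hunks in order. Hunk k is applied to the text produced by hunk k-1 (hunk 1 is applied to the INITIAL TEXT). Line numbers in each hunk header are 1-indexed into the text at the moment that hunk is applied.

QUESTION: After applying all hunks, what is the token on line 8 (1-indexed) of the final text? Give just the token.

Hunk 1: at line 3 remove [pomou,xcbz,gnhr] add [oth,izfv] -> 11 lines: lmn mpq blwgh agobi oth izfv bie neql kidxb vst gahk
Hunk 2: at line 4 remove [izfv,bie,neql] add [lhhx,wxush] -> 10 lines: lmn mpq blwgh agobi oth lhhx wxush kidxb vst gahk
Hunk 3: at line 2 remove [agobi] add [dvr,wxloh] -> 11 lines: lmn mpq blwgh dvr wxloh oth lhhx wxush kidxb vst gahk
Hunk 4: at line 1 remove [mpq] add [mum,xpgzv] -> 12 lines: lmn mum xpgzv blwgh dvr wxloh oth lhhx wxush kidxb vst gahk
Hunk 5: at line 6 remove [lhhx] add [ipsuy] -> 12 lines: lmn mum xpgzv blwgh dvr wxloh oth ipsuy wxush kidxb vst gahk
Hunk 6: at line 8 remove [wxush,kidxb,vst] add [fcet] -> 10 lines: lmn mum xpgzv blwgh dvr wxloh oth ipsuy fcet gahk
Hunk 7: at line 4 remove [wxloh,oth,ipsuy] add [mxdqs,jlyk] -> 9 lines: lmn mum xpgzv blwgh dvr mxdqs jlyk fcet gahk
Final line 8: fcet

Answer: fcet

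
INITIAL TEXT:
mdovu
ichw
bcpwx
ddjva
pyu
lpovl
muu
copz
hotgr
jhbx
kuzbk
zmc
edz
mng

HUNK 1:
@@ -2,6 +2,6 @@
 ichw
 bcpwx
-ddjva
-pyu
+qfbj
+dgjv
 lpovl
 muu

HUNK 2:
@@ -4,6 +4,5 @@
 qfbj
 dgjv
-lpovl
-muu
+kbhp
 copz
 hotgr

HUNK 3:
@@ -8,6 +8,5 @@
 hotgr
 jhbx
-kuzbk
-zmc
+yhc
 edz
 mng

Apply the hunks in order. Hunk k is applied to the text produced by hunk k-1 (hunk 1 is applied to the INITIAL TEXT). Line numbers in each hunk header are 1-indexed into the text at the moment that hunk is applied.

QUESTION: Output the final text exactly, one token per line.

Answer: mdovu
ichw
bcpwx
qfbj
dgjv
kbhp
copz
hotgr
jhbx
yhc
edz
mng

Derivation:
Hunk 1: at line 2 remove [ddjva,pyu] add [qfbj,dgjv] -> 14 lines: mdovu ichw bcpwx qfbj dgjv lpovl muu copz hotgr jhbx kuzbk zmc edz mng
Hunk 2: at line 4 remove [lpovl,muu] add [kbhp] -> 13 lines: mdovu ichw bcpwx qfbj dgjv kbhp copz hotgr jhbx kuzbk zmc edz mng
Hunk 3: at line 8 remove [kuzbk,zmc] add [yhc] -> 12 lines: mdovu ichw bcpwx qfbj dgjv kbhp copz hotgr jhbx yhc edz mng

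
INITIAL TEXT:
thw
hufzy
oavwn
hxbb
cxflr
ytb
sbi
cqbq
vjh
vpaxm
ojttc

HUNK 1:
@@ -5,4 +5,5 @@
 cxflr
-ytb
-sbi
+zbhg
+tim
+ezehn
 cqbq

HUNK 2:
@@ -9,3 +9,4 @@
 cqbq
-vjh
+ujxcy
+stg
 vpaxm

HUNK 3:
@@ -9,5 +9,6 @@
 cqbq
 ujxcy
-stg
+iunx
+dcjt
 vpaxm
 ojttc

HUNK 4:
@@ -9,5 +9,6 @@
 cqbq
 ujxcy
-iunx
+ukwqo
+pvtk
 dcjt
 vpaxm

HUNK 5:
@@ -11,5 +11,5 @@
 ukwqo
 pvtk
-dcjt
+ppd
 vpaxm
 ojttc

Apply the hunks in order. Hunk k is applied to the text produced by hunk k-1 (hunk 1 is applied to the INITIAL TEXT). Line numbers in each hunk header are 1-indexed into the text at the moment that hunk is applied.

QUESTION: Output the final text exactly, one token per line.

Hunk 1: at line 5 remove [ytb,sbi] add [zbhg,tim,ezehn] -> 12 lines: thw hufzy oavwn hxbb cxflr zbhg tim ezehn cqbq vjh vpaxm ojttc
Hunk 2: at line 9 remove [vjh] add [ujxcy,stg] -> 13 lines: thw hufzy oavwn hxbb cxflr zbhg tim ezehn cqbq ujxcy stg vpaxm ojttc
Hunk 3: at line 9 remove [stg] add [iunx,dcjt] -> 14 lines: thw hufzy oavwn hxbb cxflr zbhg tim ezehn cqbq ujxcy iunx dcjt vpaxm ojttc
Hunk 4: at line 9 remove [iunx] add [ukwqo,pvtk] -> 15 lines: thw hufzy oavwn hxbb cxflr zbhg tim ezehn cqbq ujxcy ukwqo pvtk dcjt vpaxm ojttc
Hunk 5: at line 11 remove [dcjt] add [ppd] -> 15 lines: thw hufzy oavwn hxbb cxflr zbhg tim ezehn cqbq ujxcy ukwqo pvtk ppd vpaxm ojttc

Answer: thw
hufzy
oavwn
hxbb
cxflr
zbhg
tim
ezehn
cqbq
ujxcy
ukwqo
pvtk
ppd
vpaxm
ojttc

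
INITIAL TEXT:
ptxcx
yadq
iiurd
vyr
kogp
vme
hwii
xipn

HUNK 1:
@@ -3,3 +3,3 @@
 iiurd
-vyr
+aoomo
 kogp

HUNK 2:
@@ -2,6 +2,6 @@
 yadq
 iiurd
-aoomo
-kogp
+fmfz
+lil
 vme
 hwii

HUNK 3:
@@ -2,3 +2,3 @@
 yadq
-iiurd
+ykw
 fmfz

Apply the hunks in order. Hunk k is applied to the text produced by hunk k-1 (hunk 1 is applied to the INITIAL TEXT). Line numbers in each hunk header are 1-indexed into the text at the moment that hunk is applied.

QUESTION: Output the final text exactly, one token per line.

Answer: ptxcx
yadq
ykw
fmfz
lil
vme
hwii
xipn

Derivation:
Hunk 1: at line 3 remove [vyr] add [aoomo] -> 8 lines: ptxcx yadq iiurd aoomo kogp vme hwii xipn
Hunk 2: at line 2 remove [aoomo,kogp] add [fmfz,lil] -> 8 lines: ptxcx yadq iiurd fmfz lil vme hwii xipn
Hunk 3: at line 2 remove [iiurd] add [ykw] -> 8 lines: ptxcx yadq ykw fmfz lil vme hwii xipn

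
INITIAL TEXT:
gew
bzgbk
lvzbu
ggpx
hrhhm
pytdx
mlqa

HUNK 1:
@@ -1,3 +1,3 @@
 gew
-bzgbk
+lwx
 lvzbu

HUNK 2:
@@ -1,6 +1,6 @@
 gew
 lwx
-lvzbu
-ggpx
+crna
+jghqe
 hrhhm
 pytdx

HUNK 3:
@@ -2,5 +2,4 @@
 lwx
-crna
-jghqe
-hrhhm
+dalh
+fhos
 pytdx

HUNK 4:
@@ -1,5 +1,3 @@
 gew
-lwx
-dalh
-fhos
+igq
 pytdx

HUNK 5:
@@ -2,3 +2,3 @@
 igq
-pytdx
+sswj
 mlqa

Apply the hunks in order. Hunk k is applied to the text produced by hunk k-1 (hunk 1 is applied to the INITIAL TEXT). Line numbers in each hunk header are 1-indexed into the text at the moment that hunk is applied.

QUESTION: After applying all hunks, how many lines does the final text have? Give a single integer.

Answer: 4

Derivation:
Hunk 1: at line 1 remove [bzgbk] add [lwx] -> 7 lines: gew lwx lvzbu ggpx hrhhm pytdx mlqa
Hunk 2: at line 1 remove [lvzbu,ggpx] add [crna,jghqe] -> 7 lines: gew lwx crna jghqe hrhhm pytdx mlqa
Hunk 3: at line 2 remove [crna,jghqe,hrhhm] add [dalh,fhos] -> 6 lines: gew lwx dalh fhos pytdx mlqa
Hunk 4: at line 1 remove [lwx,dalh,fhos] add [igq] -> 4 lines: gew igq pytdx mlqa
Hunk 5: at line 2 remove [pytdx] add [sswj] -> 4 lines: gew igq sswj mlqa
Final line count: 4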